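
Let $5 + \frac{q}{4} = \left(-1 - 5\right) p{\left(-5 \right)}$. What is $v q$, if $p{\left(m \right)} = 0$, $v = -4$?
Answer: $80$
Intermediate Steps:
$q = -20$ ($q = -20 + 4 \left(-1 - 5\right) 0 = -20 + 4 \left(\left(-6\right) 0\right) = -20 + 4 \cdot 0 = -20 + 0 = -20$)
$v q = \left(-4\right) \left(-20\right) = 80$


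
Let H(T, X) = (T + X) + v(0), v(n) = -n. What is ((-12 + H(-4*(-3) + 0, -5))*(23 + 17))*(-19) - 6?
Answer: 3794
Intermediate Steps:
H(T, X) = T + X (H(T, X) = (T + X) - 1*0 = (T + X) + 0 = T + X)
((-12 + H(-4*(-3) + 0, -5))*(23 + 17))*(-19) - 6 = ((-12 + ((-4*(-3) + 0) - 5))*(23 + 17))*(-19) - 6 = ((-12 + ((12 + 0) - 5))*40)*(-19) - 6 = ((-12 + (12 - 5))*40)*(-19) - 6 = ((-12 + 7)*40)*(-19) - 6 = -5*40*(-19) - 6 = -200*(-19) - 6 = 3800 - 6 = 3794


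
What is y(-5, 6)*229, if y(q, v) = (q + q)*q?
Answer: 11450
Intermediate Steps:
y(q, v) = 2*q**2 (y(q, v) = (2*q)*q = 2*q**2)
y(-5, 6)*229 = (2*(-5)**2)*229 = (2*25)*229 = 50*229 = 11450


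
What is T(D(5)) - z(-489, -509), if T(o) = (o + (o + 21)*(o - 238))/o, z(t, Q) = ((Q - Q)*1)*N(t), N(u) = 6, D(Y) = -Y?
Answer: 3893/5 ≈ 778.60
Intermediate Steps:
z(t, Q) = 0 (z(t, Q) = ((Q - Q)*1)*6 = (0*1)*6 = 0*6 = 0)
T(o) = (o + (-238 + o)*(21 + o))/o (T(o) = (o + (21 + o)*(-238 + o))/o = (o + (-238 + o)*(21 + o))/o)
T(D(5)) - z(-489, -509) = (-216 - 1*5 - 4998/((-1*5))) - 1*0 = (-216 - 5 - 4998/(-5)) + 0 = (-216 - 5 - 4998*(-⅕)) + 0 = (-216 - 5 + 4998/5) + 0 = 3893/5 + 0 = 3893/5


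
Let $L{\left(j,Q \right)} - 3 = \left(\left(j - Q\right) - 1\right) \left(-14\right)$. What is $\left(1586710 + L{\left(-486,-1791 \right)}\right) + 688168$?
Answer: $2256625$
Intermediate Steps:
$L{\left(j,Q \right)} = 17 - 14 j + 14 Q$ ($L{\left(j,Q \right)} = 3 + \left(\left(j - Q\right) - 1\right) \left(-14\right) = 3 + \left(-1 + j - Q\right) \left(-14\right) = 3 + \left(14 - 14 j + 14 Q\right) = 17 - 14 j + 14 Q$)
$\left(1586710 + L{\left(-486,-1791 \right)}\right) + 688168 = \left(1586710 + \left(17 - -6804 + 14 \left(-1791\right)\right)\right) + 688168 = \left(1586710 + \left(17 + 6804 - 25074\right)\right) + 688168 = \left(1586710 - 18253\right) + 688168 = 1568457 + 688168 = 2256625$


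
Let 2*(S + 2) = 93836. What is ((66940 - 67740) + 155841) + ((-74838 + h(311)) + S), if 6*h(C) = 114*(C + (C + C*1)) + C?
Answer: 869387/6 ≈ 1.4490e+5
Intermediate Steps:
S = 46916 (S = -2 + (½)*93836 = -2 + 46918 = 46916)
h(C) = 343*C/6 (h(C) = (114*(C + (C + C*1)) + C)/6 = (114*(C + (C + C)) + C)/6 = (114*(C + 2*C) + C)/6 = (114*(3*C) + C)/6 = (342*C + C)/6 = (343*C)/6 = 343*C/6)
((66940 - 67740) + 155841) + ((-74838 + h(311)) + S) = ((66940 - 67740) + 155841) + ((-74838 + (343/6)*311) + 46916) = (-800 + 155841) + ((-74838 + 106673/6) + 46916) = 155041 + (-342355/6 + 46916) = 155041 - 60859/6 = 869387/6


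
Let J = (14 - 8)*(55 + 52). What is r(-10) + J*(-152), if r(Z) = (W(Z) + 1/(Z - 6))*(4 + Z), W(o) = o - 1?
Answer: -780141/8 ≈ -97518.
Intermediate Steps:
J = 642 (J = 6*107 = 642)
W(o) = -1 + o
r(Z) = (4 + Z)*(-1 + Z + 1/(-6 + Z)) (r(Z) = ((-1 + Z) + 1/(Z - 6))*(4 + Z) = ((-1 + Z) + 1/(-6 + Z))*(4 + Z) = (-1 + Z + 1/(-6 + Z))*(4 + Z) = (4 + Z)*(-1 + Z + 1/(-6 + Z)))
r(-10) + J*(-152) = (28 + (-10)³ - 21*(-10) - 3*(-10)²)/(-6 - 10) + 642*(-152) = (28 - 1000 + 210 - 3*100)/(-16) - 97584 = -(28 - 1000 + 210 - 300)/16 - 97584 = -1/16*(-1062) - 97584 = 531/8 - 97584 = -780141/8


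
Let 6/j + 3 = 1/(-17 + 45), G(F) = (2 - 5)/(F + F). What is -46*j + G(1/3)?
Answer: 14709/166 ≈ 88.608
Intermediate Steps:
G(F) = -3/(2*F) (G(F) = -3*1/(2*F) = -3/(2*F))
j = -168/83 (j = 6/(-3 + 1/(-17 + 45)) = 6/(-3 + 1/28) = 6/(-83/28) = 6*(-28/83) = -168/83 ≈ -2.0241)
-46*j + G(1/3) = -46*(-168/83) - 3/(2*(1/3)) = 7728/83 - 3/(2*⅓) = 7728/83 - 3/2*3 = 7728/83 - 9/2 = 14709/166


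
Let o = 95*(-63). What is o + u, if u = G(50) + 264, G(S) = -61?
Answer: -5782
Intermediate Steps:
o = -5985
u = 203 (u = -61 + 264 = 203)
o + u = -5985 + 203 = -5782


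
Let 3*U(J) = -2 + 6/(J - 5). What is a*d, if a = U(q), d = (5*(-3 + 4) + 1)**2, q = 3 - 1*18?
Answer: -138/5 ≈ -27.600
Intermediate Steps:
q = -15 (q = 3 - 18 = -15)
d = 36 (d = (5*1 + 1)**2 = (5 + 1)**2 = 6**2 = 36)
U(J) = -2/3 + 2/(-5 + J) (U(J) = (-2 + 6/(J - 5))/3 = (-2 + 6/(-5 + J))/3 = -2/3 + 2/(-5 + J))
a = -23/30 (a = 2*(8 - 1*(-15))/(3*(-5 - 15)) = (2/3)*(8 + 15)/(-20) = (2/3)*(-1/20)*23 = -23/30 ≈ -0.76667)
a*d = -23/30*36 = -138/5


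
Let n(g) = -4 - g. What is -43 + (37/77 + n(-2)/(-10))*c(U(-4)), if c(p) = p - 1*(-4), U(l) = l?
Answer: -43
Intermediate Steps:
c(p) = 4 + p (c(p) = p + 4 = 4 + p)
-43 + (37/77 + n(-2)/(-10))*c(U(-4)) = -43 + (37/77 + (-4 - 1*(-2))/(-10))*(4 - 4) = -43 + (37*(1/77) + (-4 + 2)*(-1/10))*0 = -43 + (37/77 - 2*(-1/10))*0 = -43 + (37/77 + 1/5)*0 = -43 + (262/385)*0 = -43 + 0 = -43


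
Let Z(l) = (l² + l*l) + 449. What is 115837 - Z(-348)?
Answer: -126820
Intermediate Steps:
Z(l) = 449 + 2*l² (Z(l) = (l² + l²) + 449 = 2*l² + 449 = 449 + 2*l²)
115837 - Z(-348) = 115837 - (449 + 2*(-348)²) = 115837 - (449 + 2*121104) = 115837 - (449 + 242208) = 115837 - 1*242657 = 115837 - 242657 = -126820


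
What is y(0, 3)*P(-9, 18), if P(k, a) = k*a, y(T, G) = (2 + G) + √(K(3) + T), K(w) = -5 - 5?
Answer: -810 - 162*I*√10 ≈ -810.0 - 512.29*I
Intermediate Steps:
K(w) = -10
y(T, G) = 2 + G + √(-10 + T) (y(T, G) = (2 + G) + √(-10 + T) = 2 + G + √(-10 + T))
P(k, a) = a*k
y(0, 3)*P(-9, 18) = (2 + 3 + √(-10 + 0))*(18*(-9)) = (2 + 3 + √(-10))*(-162) = (2 + 3 + I*√10)*(-162) = (5 + I*√10)*(-162) = -810 - 162*I*√10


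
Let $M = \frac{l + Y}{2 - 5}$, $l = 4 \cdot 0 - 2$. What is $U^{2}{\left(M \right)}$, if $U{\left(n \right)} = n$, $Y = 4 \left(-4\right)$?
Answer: $36$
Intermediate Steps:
$l = -2$ ($l = 0 - 2 = -2$)
$Y = -16$
$M = 6$ ($M = \frac{-2 - 16}{2 - 5} = - \frac{18}{-3} = \left(-18\right) \left(- \frac{1}{3}\right) = 6$)
$U^{2}{\left(M \right)} = 6^{2} = 36$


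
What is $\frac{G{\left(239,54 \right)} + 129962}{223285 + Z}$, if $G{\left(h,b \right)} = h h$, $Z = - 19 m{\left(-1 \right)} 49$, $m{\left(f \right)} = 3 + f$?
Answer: $\frac{187083}{221423} \approx 0.84491$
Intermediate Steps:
$Z = -1862$ ($Z = - 19 \left(3 - 1\right) 49 = \left(-19\right) 2 \cdot 49 = \left(-38\right) 49 = -1862$)
$G{\left(h,b \right)} = h^{2}$
$\frac{G{\left(239,54 \right)} + 129962}{223285 + Z} = \frac{239^{2} + 129962}{223285 - 1862} = \frac{57121 + 129962}{221423} = 187083 \cdot \frac{1}{221423} = \frac{187083}{221423}$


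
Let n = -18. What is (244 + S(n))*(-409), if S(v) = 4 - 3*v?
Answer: -123518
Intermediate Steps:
(244 + S(n))*(-409) = (244 + (4 - 3*(-18)))*(-409) = (244 + (4 + 54))*(-409) = (244 + 58)*(-409) = 302*(-409) = -123518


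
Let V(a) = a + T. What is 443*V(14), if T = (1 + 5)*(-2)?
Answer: 886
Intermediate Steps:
T = -12 (T = 6*(-2) = -12)
V(a) = -12 + a (V(a) = a - 12 = -12 + a)
443*V(14) = 443*(-12 + 14) = 443*2 = 886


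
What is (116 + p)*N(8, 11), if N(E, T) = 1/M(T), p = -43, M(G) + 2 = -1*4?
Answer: -73/6 ≈ -12.167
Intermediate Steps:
M(G) = -6 (M(G) = -2 - 1*4 = -2 - 4 = -6)
N(E, T) = -⅙ (N(E, T) = 1/(-6) = -⅙)
(116 + p)*N(8, 11) = (116 - 43)*(-⅙) = 73*(-⅙) = -73/6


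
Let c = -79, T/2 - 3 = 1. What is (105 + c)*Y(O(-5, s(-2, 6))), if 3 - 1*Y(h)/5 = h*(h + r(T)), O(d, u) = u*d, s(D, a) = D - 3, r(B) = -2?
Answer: -74360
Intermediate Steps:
T = 8 (T = 6 + 2*1 = 6 + 2 = 8)
s(D, a) = -3 + D
O(d, u) = d*u
Y(h) = 15 - 5*h*(-2 + h) (Y(h) = 15 - 5*h*(h - 2) = 15 - 5*h*(-2 + h))
(105 + c)*Y(O(-5, s(-2, 6))) = (105 - 79)*(15 - 5*25*(-3 - 2)² + 10*(-5*(-3 - 2))) = 26*(15 - 5*(-5*(-5))² + 10*(-5*(-5))) = 26*(15 - 5*25² + 10*25) = 26*(15 - 5*625 + 250) = 26*(15 - 3125 + 250) = 26*(-2860) = -74360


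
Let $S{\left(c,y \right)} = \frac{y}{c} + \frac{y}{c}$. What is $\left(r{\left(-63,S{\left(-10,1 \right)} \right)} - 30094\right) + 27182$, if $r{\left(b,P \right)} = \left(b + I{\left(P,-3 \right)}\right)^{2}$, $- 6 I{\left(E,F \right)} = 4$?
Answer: $\frac{10273}{9} \approx 1141.4$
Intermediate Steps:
$S{\left(c,y \right)} = \frac{2 y}{c}$
$I{\left(E,F \right)} = - \frac{2}{3}$ ($I{\left(E,F \right)} = \left(- \frac{1}{6}\right) 4 = - \frac{2}{3}$)
$r{\left(b,P \right)} = \left(- \frac{2}{3} + b\right)^{2}$ ($r{\left(b,P \right)} = \left(b - \frac{2}{3}\right)^{2} = \left(- \frac{2}{3} + b\right)^{2}$)
$\left(r{\left(-63,S{\left(-10,1 \right)} \right)} - 30094\right) + 27182 = \left(\frac{\left(-2 + 3 \left(-63\right)\right)^{2}}{9} - 30094\right) + 27182 = \left(\frac{\left(-2 - 189\right)^{2}}{9} - 30094\right) + 27182 = \left(\frac{\left(-191\right)^{2}}{9} - 30094\right) + 27182 = \left(\frac{1}{9} \cdot 36481 - 30094\right) + 27182 = \left(\frac{36481}{9} - 30094\right) + 27182 = - \frac{234365}{9} + 27182 = \frac{10273}{9}$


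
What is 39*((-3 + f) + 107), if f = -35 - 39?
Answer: 1170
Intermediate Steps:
f = -74
39*((-3 + f) + 107) = 39*((-3 - 74) + 107) = 39*(-77 + 107) = 39*30 = 1170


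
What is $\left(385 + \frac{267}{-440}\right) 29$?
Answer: $\frac{4904857}{440} \approx 11147.0$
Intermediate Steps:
$\left(385 + \frac{267}{-440}\right) 29 = \left(385 + 267 \left(- \frac{1}{440}\right)\right) 29 = \left(385 - \frac{267}{440}\right) 29 = \frac{169133}{440} \cdot 29 = \frac{4904857}{440}$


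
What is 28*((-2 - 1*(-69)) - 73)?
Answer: -168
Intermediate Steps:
28*((-2 - 1*(-69)) - 73) = 28*((-2 + 69) - 73) = 28*(67 - 73) = 28*(-6) = -168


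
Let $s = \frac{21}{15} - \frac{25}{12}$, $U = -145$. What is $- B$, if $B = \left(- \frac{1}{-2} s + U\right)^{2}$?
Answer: $- \frac{304188481}{14400} \approx -21124.0$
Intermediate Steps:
$s = - \frac{41}{60}$ ($s = 21 \cdot \frac{1}{15} - \frac{25}{12} = \frac{7}{5} - \frac{25}{12} = - \frac{41}{60} \approx -0.68333$)
$B = \frac{304188481}{14400}$ ($B = \left(- \frac{1}{-2} \left(- \frac{41}{60}\right) - 145\right)^{2} = \left(\left(-1\right) \left(- \frac{1}{2}\right) \left(- \frac{41}{60}\right) - 145\right)^{2} = \left(\frac{1}{2} \left(- \frac{41}{60}\right) - 145\right)^{2} = \left(- \frac{41}{120} - 145\right)^{2} = \left(- \frac{17441}{120}\right)^{2} = \frac{304188481}{14400} \approx 21124.0$)
$- B = \left(-1\right) \frac{304188481}{14400} = - \frac{304188481}{14400}$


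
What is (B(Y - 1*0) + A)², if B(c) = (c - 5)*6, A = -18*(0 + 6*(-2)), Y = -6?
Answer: 22500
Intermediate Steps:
A = 216 (A = -18*(0 - 12) = -18*(-12) = 216)
B(c) = -30 + 6*c (B(c) = (-5 + c)*6 = -30 + 6*c)
(B(Y - 1*0) + A)² = ((-30 + 6*(-6 - 1*0)) + 216)² = ((-30 + 6*(-6 + 0)) + 216)² = ((-30 + 6*(-6)) + 216)² = ((-30 - 36) + 216)² = (-66 + 216)² = 150² = 22500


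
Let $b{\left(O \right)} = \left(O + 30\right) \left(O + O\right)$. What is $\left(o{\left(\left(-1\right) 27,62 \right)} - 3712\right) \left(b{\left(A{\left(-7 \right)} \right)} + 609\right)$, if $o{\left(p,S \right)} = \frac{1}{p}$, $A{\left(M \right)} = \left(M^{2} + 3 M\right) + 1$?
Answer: $- \frac{404006975}{27} \approx -1.4963 \cdot 10^{7}$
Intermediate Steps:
$A{\left(M \right)} = 1 + M^{2} + 3 M$
$b{\left(O \right)} = 2 O \left(30 + O\right)$ ($b{\left(O \right)} = \left(30 + O\right) 2 O = 2 O \left(30 + O\right)$)
$\left(o{\left(\left(-1\right) 27,62 \right)} - 3712\right) \left(b{\left(A{\left(-7 \right)} \right)} + 609\right) = \left(\frac{1}{\left(-1\right) 27} - 3712\right) \left(2 \left(1 + \left(-7\right)^{2} + 3 \left(-7\right)\right) \left(30 + \left(1 + \left(-7\right)^{2} + 3 \left(-7\right)\right)\right) + 609\right) = \left(\frac{1}{-27} - 3712\right) \left(2 \left(1 + 49 - 21\right) \left(30 + \left(1 + 49 - 21\right)\right) + 609\right) = \left(- \frac{1}{27} - 3712\right) \left(2 \cdot 29 \left(30 + 29\right) + 609\right) = - \frac{100225 \left(2 \cdot 29 \cdot 59 + 609\right)}{27} = - \frac{100225 \left(3422 + 609\right)}{27} = \left(- \frac{100225}{27}\right) 4031 = - \frac{404006975}{27}$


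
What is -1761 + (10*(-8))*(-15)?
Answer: -561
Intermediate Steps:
-1761 + (10*(-8))*(-15) = -1761 - 80*(-15) = -1761 + 1200 = -561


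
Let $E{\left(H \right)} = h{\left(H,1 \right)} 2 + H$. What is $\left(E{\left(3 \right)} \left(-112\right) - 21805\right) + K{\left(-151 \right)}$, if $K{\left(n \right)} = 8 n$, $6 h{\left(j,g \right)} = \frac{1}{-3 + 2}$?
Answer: $- \frac{69935}{3} \approx -23312.0$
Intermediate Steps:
$h{\left(j,g \right)} = - \frac{1}{6}$ ($h{\left(j,g \right)} = \frac{1}{6 \left(-3 + 2\right)} = \frac{1}{6 \left(-1\right)} = \frac{1}{6} \left(-1\right) = - \frac{1}{6}$)
$E{\left(H \right)} = - \frac{1}{3} + H$ ($E{\left(H \right)} = \left(- \frac{1}{6}\right) 2 + H = - \frac{1}{3} + H$)
$\left(E{\left(3 \right)} \left(-112\right) - 21805\right) + K{\left(-151 \right)} = \left(\left(- \frac{1}{3} + 3\right) \left(-112\right) - 21805\right) + 8 \left(-151\right) = \left(\frac{8}{3} \left(-112\right) - 21805\right) - 1208 = \left(- \frac{896}{3} - 21805\right) - 1208 = - \frac{66311}{3} - 1208 = - \frac{69935}{3}$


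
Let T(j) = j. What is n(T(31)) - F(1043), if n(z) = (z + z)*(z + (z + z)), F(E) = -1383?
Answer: 7149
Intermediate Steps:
n(z) = 6*z² (n(z) = (2*z)*(z + 2*z) = (2*z)*(3*z) = 6*z²)
n(T(31)) - F(1043) = 6*31² - 1*(-1383) = 6*961 + 1383 = 5766 + 1383 = 7149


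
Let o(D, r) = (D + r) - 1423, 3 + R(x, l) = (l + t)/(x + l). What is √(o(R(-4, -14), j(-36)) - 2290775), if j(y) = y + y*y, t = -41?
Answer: I*√82473766/6 ≈ 1513.6*I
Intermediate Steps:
j(y) = y + y²
R(x, l) = -3 + (-41 + l)/(l + x) (R(x, l) = -3 + (l - 41)/(x + l) = -3 + (-41 + l)/(l + x))
o(D, r) = -1423 + D + r
√(o(R(-4, -14), j(-36)) - 2290775) = √((-1423 + (-41 - 3*(-4) - 2*(-14))/(-14 - 4) - 36*(1 - 36)) - 2290775) = √((-1423 + (-41 + 12 + 28)/(-18) - 36*(-35)) - 2290775) = √((-1423 - 1/18*(-1) + 1260) - 2290775) = √((-1423 + 1/18 + 1260) - 2290775) = √(-2933/18 - 2290775) = √(-41236883/18) = I*√82473766/6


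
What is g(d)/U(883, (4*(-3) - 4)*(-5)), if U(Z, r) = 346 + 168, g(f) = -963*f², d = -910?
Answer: -398730150/257 ≈ -1.5515e+6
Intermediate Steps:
U(Z, r) = 514
g(d)/U(883, (4*(-3) - 4)*(-5)) = -963*(-910)²/514 = -963*828100*(1/514) = -797460300*1/514 = -398730150/257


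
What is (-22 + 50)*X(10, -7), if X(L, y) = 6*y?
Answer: -1176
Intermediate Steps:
(-22 + 50)*X(10, -7) = (-22 + 50)*(6*(-7)) = 28*(-42) = -1176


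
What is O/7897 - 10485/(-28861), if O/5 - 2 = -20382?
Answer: -2858135855/227915317 ≈ -12.540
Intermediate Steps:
O = -101900 (O = 10 + 5*(-20382) = 10 - 101910 = -101900)
O/7897 - 10485/(-28861) = -101900/7897 - 10485/(-28861) = -101900*1/7897 - 10485*(-1/28861) = -101900/7897 + 10485/28861 = -2858135855/227915317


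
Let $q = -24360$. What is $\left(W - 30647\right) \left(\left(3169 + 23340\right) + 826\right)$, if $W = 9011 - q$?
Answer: $74460540$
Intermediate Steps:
$W = 33371$ ($W = 9011 - -24360 = 9011 + 24360 = 33371$)
$\left(W - 30647\right) \left(\left(3169 + 23340\right) + 826\right) = \left(33371 - 30647\right) \left(\left(3169 + 23340\right) + 826\right) = 2724 \left(26509 + 826\right) = 2724 \cdot 27335 = 74460540$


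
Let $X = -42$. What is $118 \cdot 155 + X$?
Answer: $18248$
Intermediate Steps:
$118 \cdot 155 + X = 118 \cdot 155 - 42 = 18290 - 42 = 18248$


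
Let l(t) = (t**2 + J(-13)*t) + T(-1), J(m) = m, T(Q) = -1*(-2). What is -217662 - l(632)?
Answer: -608872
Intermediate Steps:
T(Q) = 2
l(t) = 2 + t**2 - 13*t (l(t) = (t**2 - 13*t) + 2 = 2 + t**2 - 13*t)
-217662 - l(632) = -217662 - (2 + 632**2 - 13*632) = -217662 - (2 + 399424 - 8216) = -217662 - 1*391210 = -217662 - 391210 = -608872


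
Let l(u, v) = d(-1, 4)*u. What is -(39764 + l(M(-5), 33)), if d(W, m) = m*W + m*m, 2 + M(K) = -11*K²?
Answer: -36440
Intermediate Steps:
M(K) = -2 - 11*K²
d(W, m) = m² + W*m (d(W, m) = W*m + m² = m² + W*m)
l(u, v) = 12*u (l(u, v) = (4*(-1 + 4))*u = (4*3)*u = 12*u)
-(39764 + l(M(-5), 33)) = -(39764 + 12*(-2 - 11*(-5)²)) = -(39764 + 12*(-2 - 11*25)) = -(39764 + 12*(-2 - 275)) = -(39764 + 12*(-277)) = -(39764 - 3324) = -1*36440 = -36440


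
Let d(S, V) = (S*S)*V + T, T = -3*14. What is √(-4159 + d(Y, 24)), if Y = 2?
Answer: I*√4105 ≈ 64.07*I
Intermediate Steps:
T = -42
d(S, V) = -42 + V*S² (d(S, V) = (S*S)*V - 42 = S²*V - 42 = V*S² - 42 = -42 + V*S²)
√(-4159 + d(Y, 24)) = √(-4159 + (-42 + 24*2²)) = √(-4159 + (-42 + 24*4)) = √(-4159 + (-42 + 96)) = √(-4159 + 54) = √(-4105) = I*√4105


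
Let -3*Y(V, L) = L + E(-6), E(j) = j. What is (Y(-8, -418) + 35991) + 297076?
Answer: 999625/3 ≈ 3.3321e+5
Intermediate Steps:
Y(V, L) = 2 - L/3 (Y(V, L) = -(L - 6)/3 = -(-6 + L)/3 = 2 - L/3)
(Y(-8, -418) + 35991) + 297076 = ((2 - 1/3*(-418)) + 35991) + 297076 = ((2 + 418/3) + 35991) + 297076 = (424/3 + 35991) + 297076 = 108397/3 + 297076 = 999625/3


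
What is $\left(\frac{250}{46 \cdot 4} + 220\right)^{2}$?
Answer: $\frac{414733225}{8464} \approx 49000.0$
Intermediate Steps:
$\left(\frac{250}{46 \cdot 4} + 220\right)^{2} = \left(\frac{250}{184} + 220\right)^{2} = \left(250 \cdot \frac{1}{184} + 220\right)^{2} = \left(\frac{125}{92} + 220\right)^{2} = \left(\frac{20365}{92}\right)^{2} = \frac{414733225}{8464}$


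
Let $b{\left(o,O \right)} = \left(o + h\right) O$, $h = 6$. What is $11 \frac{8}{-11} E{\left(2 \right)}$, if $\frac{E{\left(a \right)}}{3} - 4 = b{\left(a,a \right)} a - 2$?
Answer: $-816$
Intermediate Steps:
$b{\left(o,O \right)} = O \left(6 + o\right)$ ($b{\left(o,O \right)} = \left(o + 6\right) O = \left(6 + o\right) O = O \left(6 + o\right)$)
$E{\left(a \right)} = 6 + 3 a^{2} \left(6 + a\right)$ ($E{\left(a \right)} = 12 + 3 \left(a \left(6 + a\right) a - 2\right) = 12 + 3 \left(a^{2} \left(6 + a\right) - 2\right) = 12 + 3 \left(-2 + a^{2} \left(6 + a\right)\right) = 12 + \left(-6 + 3 a^{2} \left(6 + a\right)\right) = 6 + 3 a^{2} \left(6 + a\right)$)
$11 \frac{8}{-11} E{\left(2 \right)} = 11 \frac{8}{-11} \left(6 + 3 \cdot 2^{2} \left(6 + 2\right)\right) = 11 \cdot 8 \left(- \frac{1}{11}\right) \left(6 + 3 \cdot 4 \cdot 8\right) = 11 \left(- \frac{8}{11}\right) \left(6 + 96\right) = \left(-8\right) 102 = -816$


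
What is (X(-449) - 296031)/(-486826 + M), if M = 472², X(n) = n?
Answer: 148240/132021 ≈ 1.1229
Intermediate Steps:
M = 222784
(X(-449) - 296031)/(-486826 + M) = (-449 - 296031)/(-486826 + 222784) = -296480/(-264042) = -296480*(-1/264042) = 148240/132021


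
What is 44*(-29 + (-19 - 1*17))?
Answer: -2860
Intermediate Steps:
44*(-29 + (-19 - 1*17)) = 44*(-29 + (-19 - 17)) = 44*(-29 - 36) = 44*(-65) = -2860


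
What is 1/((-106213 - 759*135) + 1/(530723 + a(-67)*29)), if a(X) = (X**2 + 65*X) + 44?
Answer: -535885/111827410029 ≈ -4.7921e-6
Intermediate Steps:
a(X) = 44 + X**2 + 65*X
1/((-106213 - 759*135) + 1/(530723 + a(-67)*29)) = 1/((-106213 - 759*135) + 1/(530723 + (44 + (-67)**2 + 65*(-67))*29)) = 1/((-106213 - 1*102465) + 1/(530723 + (44 + 4489 - 4355)*29)) = 1/((-106213 - 102465) + 1/(530723 + 178*29)) = 1/(-208678 + 1/(530723 + 5162)) = 1/(-208678 + 1/535885) = 1/(-111827410029/535885) = -535885/111827410029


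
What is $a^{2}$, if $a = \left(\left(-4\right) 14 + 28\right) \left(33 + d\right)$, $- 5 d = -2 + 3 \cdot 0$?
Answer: $\frac{21864976}{25} \approx 8.746 \cdot 10^{5}$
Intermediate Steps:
$d = \frac{2}{5}$ ($d = - \frac{-2 + 3 \cdot 0}{5} = - \frac{-2 + 0}{5} = \left(- \frac{1}{5}\right) \left(-2\right) = \frac{2}{5} \approx 0.4$)
$a = - \frac{4676}{5}$ ($a = \left(\left(-4\right) 14 + 28\right) \left(33 + \frac{2}{5}\right) = \left(-56 + 28\right) \frac{167}{5} = \left(-28\right) \frac{167}{5} = - \frac{4676}{5} \approx -935.2$)
$a^{2} = \left(- \frac{4676}{5}\right)^{2} = \frac{21864976}{25}$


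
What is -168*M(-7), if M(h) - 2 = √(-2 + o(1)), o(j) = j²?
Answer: -336 - 168*I ≈ -336.0 - 168.0*I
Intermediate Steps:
M(h) = 2 + I (M(h) = 2 + √(-2 + 1²) = 2 + √(-2 + 1) = 2 + √(-1) = 2 + I)
-168*M(-7) = -168*(2 + I) = -336 - 168*I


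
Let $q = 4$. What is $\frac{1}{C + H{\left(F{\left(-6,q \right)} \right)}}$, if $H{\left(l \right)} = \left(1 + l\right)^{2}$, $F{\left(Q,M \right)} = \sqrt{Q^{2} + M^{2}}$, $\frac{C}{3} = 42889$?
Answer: $\frac{8045}{1035552387} - \frac{\sqrt{13}}{4142209548} \approx 7.7679 \cdot 10^{-6}$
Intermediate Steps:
$C = 128667$ ($C = 3 \cdot 42889 = 128667$)
$F{\left(Q,M \right)} = \sqrt{M^{2} + Q^{2}}$
$\frac{1}{C + H{\left(F{\left(-6,q \right)} \right)}} = \frac{1}{128667 + \left(1 + \sqrt{4^{2} + \left(-6\right)^{2}}\right)^{2}} = \frac{1}{128667 + \left(1 + \sqrt{16 + 36}\right)^{2}} = \frac{1}{128667 + \left(1 + \sqrt{52}\right)^{2}} = \frac{1}{128667 + \left(1 + 2 \sqrt{13}\right)^{2}}$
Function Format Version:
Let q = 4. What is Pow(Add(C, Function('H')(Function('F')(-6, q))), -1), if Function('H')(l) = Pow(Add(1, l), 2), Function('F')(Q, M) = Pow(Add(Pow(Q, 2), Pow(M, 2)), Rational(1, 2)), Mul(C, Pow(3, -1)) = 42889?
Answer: Add(Rational(8045, 1035552387), Mul(Rational(-1, 4142209548), Pow(13, Rational(1, 2)))) ≈ 7.7679e-6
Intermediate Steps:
C = 128667 (C = Mul(3, 42889) = 128667)
Function('F')(Q, M) = Pow(Add(Pow(M, 2), Pow(Q, 2)), Rational(1, 2))
Pow(Add(C, Function('H')(Function('F')(-6, q))), -1) = Pow(Add(128667, Pow(Add(1, Pow(Add(Pow(4, 2), Pow(-6, 2)), Rational(1, 2))), 2)), -1) = Pow(Add(128667, Pow(Add(1, Pow(Add(16, 36), Rational(1, 2))), 2)), -1) = Pow(Add(128667, Pow(Add(1, Pow(52, Rational(1, 2))), 2)), -1) = Pow(Add(128667, Pow(Add(1, Mul(2, Pow(13, Rational(1, 2)))), 2)), -1)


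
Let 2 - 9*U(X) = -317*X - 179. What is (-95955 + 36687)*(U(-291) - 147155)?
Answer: 27983603516/3 ≈ 9.3279e+9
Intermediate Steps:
U(X) = 181/9 + 317*X/9 (U(X) = 2/9 - (-317*X - 179)/9 = 2/9 - (-179 - 317*X)/9 = 2/9 + (179/9 + 317*X/9) = 181/9 + 317*X/9)
(-95955 + 36687)*(U(-291) - 147155) = (-95955 + 36687)*((181/9 + (317/9)*(-291)) - 147155) = -59268*((181/9 - 30749/3) - 147155) = -59268*(-92066/9 - 147155) = -59268*(-1416461/9) = 27983603516/3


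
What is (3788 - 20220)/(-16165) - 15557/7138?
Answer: -134187289/115385770 ≈ -1.1629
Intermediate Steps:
(3788 - 20220)/(-16165) - 15557/7138 = -16432*(-1/16165) - 15557*1/7138 = 16432/16165 - 15557/7138 = -134187289/115385770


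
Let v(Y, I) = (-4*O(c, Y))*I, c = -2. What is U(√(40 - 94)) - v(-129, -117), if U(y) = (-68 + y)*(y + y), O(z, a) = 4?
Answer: -1980 - 408*I*√6 ≈ -1980.0 - 999.39*I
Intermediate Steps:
v(Y, I) = -16*I (v(Y, I) = (-4*4)*I = -16*I)
U(y) = 2*y*(-68 + y) (U(y) = (-68 + y)*(2*y) = 2*y*(-68 + y))
U(√(40 - 94)) - v(-129, -117) = 2*√(40 - 94)*(-68 + √(40 - 94)) - (-16)*(-117) = 2*√(-54)*(-68 + √(-54)) - 1*1872 = 2*(3*I*√6)*(-68 + 3*I*√6) - 1872 = 6*I*√6*(-68 + 3*I*√6) - 1872 = -1872 + 6*I*√6*(-68 + 3*I*√6)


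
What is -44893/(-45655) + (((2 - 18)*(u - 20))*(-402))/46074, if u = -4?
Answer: -829878493/350584745 ≈ -2.3671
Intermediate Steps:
-44893/(-45655) + (((2 - 18)*(u - 20))*(-402))/46074 = -44893/(-45655) + (((2 - 18)*(-4 - 20))*(-402))/46074 = -44893*(-1/45655) + (-16*(-24)*(-402))*(1/46074) = 44893/45655 + (384*(-402))*(1/46074) = 44893/45655 - 154368*1/46074 = 44893/45655 - 25728/7679 = -829878493/350584745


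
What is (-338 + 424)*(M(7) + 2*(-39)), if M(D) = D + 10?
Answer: -5246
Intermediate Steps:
M(D) = 10 + D
(-338 + 424)*(M(7) + 2*(-39)) = (-338 + 424)*((10 + 7) + 2*(-39)) = 86*(17 - 78) = 86*(-61) = -5246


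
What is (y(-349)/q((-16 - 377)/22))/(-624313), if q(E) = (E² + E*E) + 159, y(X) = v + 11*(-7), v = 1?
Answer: 18392/120446834151 ≈ 1.5270e-7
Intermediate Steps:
y(X) = -76 (y(X) = 1 + 11*(-7) = 1 - 77 = -76)
q(E) = 159 + 2*E² (q(E) = (E² + E²) + 159 = 2*E² + 159 = 159 + 2*E²)
(y(-349)/q((-16 - 377)/22))/(-624313) = -76/(159 + 2*((-16 - 377)/22)²)/(-624313) = -76/(159 + 2*(-393*1/22)²)*(-1/624313) = -76/(159 + 2*(-393/22)²)*(-1/624313) = -76/(159 + 2*(154449/484))*(-1/624313) = -76/(159 + 154449/242)*(-1/624313) = -76/192927/242*(-1/624313) = -76*242/192927*(-1/624313) = -18392/192927*(-1/624313) = 18392/120446834151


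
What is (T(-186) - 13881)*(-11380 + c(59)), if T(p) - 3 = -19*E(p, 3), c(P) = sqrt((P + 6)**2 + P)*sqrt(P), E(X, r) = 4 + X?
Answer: 118579600 - 62520*sqrt(7021) ≈ 1.1334e+8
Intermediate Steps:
c(P) = sqrt(P)*sqrt(P + (6 + P)**2) (c(P) = sqrt((6 + P)**2 + P)*sqrt(P) = sqrt(P + (6 + P)**2)*sqrt(P) = sqrt(P)*sqrt(P + (6 + P)**2))
T(p) = -73 - 19*p (T(p) = 3 - 19*(4 + p) = 3 + (-76 - 19*p) = -73 - 19*p)
(T(-186) - 13881)*(-11380 + c(59)) = ((-73 - 19*(-186)) - 13881)*(-11380 + sqrt(59)*sqrt(59 + (6 + 59)**2)) = ((-73 + 3534) - 13881)*(-11380 + sqrt(59)*sqrt(59 + 65**2)) = (3461 - 13881)*(-11380 + sqrt(59)*sqrt(59 + 4225)) = -10420*(-11380 + sqrt(59)*sqrt(4284)) = -10420*(-11380 + sqrt(59)*(6*sqrt(119))) = -10420*(-11380 + 6*sqrt(7021)) = 118579600 - 62520*sqrt(7021)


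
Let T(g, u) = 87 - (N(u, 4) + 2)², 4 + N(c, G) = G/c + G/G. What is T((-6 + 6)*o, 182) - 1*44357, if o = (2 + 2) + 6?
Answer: -366607791/8281 ≈ -44271.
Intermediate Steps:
o = 10 (o = 4 + 6 = 10)
N(c, G) = -3 + G/c (N(c, G) = -4 + (G/c + G/G) = -4 + (G/c + 1) = -4 + (1 + G/c) = -3 + G/c)
T(g, u) = 87 - (-1 + 4/u)² (T(g, u) = 87 - ((-3 + 4/u) + 2)² = 87 - (-1 + 4/u)²)
T((-6 + 6)*o, 182) - 1*44357 = (87 - 1*(-4 + 182)²/182²) - 1*44357 = (87 - 1*1/33124*178²) - 44357 = (87 - 1*1/33124*31684) - 44357 = (87 - 7921/8281) - 44357 = 712526/8281 - 44357 = -366607791/8281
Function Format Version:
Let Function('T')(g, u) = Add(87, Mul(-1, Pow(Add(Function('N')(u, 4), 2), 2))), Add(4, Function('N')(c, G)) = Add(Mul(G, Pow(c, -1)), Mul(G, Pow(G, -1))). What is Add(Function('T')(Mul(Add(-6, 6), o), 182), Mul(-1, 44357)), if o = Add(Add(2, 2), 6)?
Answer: Rational(-366607791, 8281) ≈ -44271.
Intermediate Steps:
o = 10 (o = Add(4, 6) = 10)
Function('N')(c, G) = Add(-3, Mul(G, Pow(c, -1))) (Function('N')(c, G) = Add(-4, Add(Mul(G, Pow(c, -1)), Mul(G, Pow(G, -1)))) = Add(-4, Add(Mul(G, Pow(c, -1)), 1)) = Add(-4, Add(1, Mul(G, Pow(c, -1)))) = Add(-3, Mul(G, Pow(c, -1))))
Function('T')(g, u) = Add(87, Mul(-1, Pow(Add(-1, Mul(4, Pow(u, -1))), 2))) (Function('T')(g, u) = Add(87, Mul(-1, Pow(Add(Add(-3, Mul(4, Pow(u, -1))), 2), 2))) = Add(87, Mul(-1, Pow(Add(-1, Mul(4, Pow(u, -1))), 2))))
Add(Function('T')(Mul(Add(-6, 6), o), 182), Mul(-1, 44357)) = Add(Add(87, Mul(-1, Pow(182, -2), Pow(Add(-4, 182), 2))), Mul(-1, 44357)) = Add(Add(87, Mul(-1, Rational(1, 33124), Pow(178, 2))), -44357) = Add(Add(87, Mul(-1, Rational(1, 33124), 31684)), -44357) = Add(Add(87, Rational(-7921, 8281)), -44357) = Add(Rational(712526, 8281), -44357) = Rational(-366607791, 8281)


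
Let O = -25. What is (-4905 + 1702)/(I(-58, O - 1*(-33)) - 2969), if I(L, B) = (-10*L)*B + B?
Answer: -3203/1679 ≈ -1.9077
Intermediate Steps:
I(L, B) = B - 10*B*L (I(L, B) = -10*B*L + B = B - 10*B*L)
(-4905 + 1702)/(I(-58, O - 1*(-33)) - 2969) = (-4905 + 1702)/((-25 - 1*(-33))*(1 - 10*(-58)) - 2969) = -3203/((-25 + 33)*(1 + 580) - 2969) = -3203/(8*581 - 2969) = -3203/(4648 - 2969) = -3203/1679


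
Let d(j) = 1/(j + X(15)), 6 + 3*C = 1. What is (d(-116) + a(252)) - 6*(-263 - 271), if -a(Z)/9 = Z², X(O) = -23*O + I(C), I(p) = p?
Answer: -788844819/1388 ≈ -5.6833e+5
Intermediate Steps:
C = -5/3 (C = -2 + (⅓)*1 = -2 + ⅓ = -5/3 ≈ -1.6667)
X(O) = -5/3 - 23*O (X(O) = -23*O - 5/3 = -5/3 - 23*O)
d(j) = 1/(-1040/3 + j) (d(j) = 1/(j + (-5/3 - 23*15)) = 1/(j + (-5/3 - 345)) = 1/(j - 1040/3) = 1/(-1040/3 + j))
a(Z) = -9*Z²
(d(-116) + a(252)) - 6*(-263 - 271) = (3/(-1040 + 3*(-116)) - 9*252²) - 6*(-263 - 271) = (3/(-1040 - 348) - 9*63504) - 6*(-534) = (3/(-1388) - 571536) + 3204 = (3*(-1/1388) - 571536) + 3204 = (-3/1388 - 571536) + 3204 = -793291971/1388 + 3204 = -788844819/1388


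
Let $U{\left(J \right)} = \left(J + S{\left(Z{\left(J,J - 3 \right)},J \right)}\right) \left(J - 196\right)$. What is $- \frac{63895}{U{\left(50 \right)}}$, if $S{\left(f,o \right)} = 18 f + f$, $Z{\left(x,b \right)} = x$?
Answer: $\frac{12779}{29200} \approx 0.43764$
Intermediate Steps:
$S{\left(f,o \right)} = 19 f$
$U{\left(J \right)} = 20 J \left(-196 + J\right)$ ($U{\left(J \right)} = \left(J + 19 J\right) \left(J - 196\right) = 20 J \left(-196 + J\right)$)
$- \frac{63895}{U{\left(50 \right)}} = - \frac{63895}{20 \cdot 50 \left(-196 + 50\right)} = - \frac{63895}{20 \cdot 50 \left(-146\right)} = - \frac{63895}{-146000} = \left(-63895\right) \left(- \frac{1}{146000}\right) = \frac{12779}{29200}$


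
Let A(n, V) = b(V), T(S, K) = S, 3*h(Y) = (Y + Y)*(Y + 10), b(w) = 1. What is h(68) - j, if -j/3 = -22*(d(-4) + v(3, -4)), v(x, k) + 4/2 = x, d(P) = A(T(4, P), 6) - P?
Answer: 3140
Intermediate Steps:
h(Y) = 2*Y*(10 + Y)/3 (h(Y) = ((Y + Y)*(Y + 10))/3 = ((2*Y)*(10 + Y))/3 = (2*Y*(10 + Y))/3 = 2*Y*(10 + Y)/3)
A(n, V) = 1
d(P) = 1 - P
v(x, k) = -2 + x
j = 396 (j = -(-66)*((1 - 1*(-4)) + (-2 + 3)) = -(-66)*((1 + 4) + 1) = -(-66)*(5 + 1) = -(-66)*6 = -3*(-132) = 396)
h(68) - j = (⅔)*68*(10 + 68) - 1*396 = (⅔)*68*78 - 396 = 3536 - 396 = 3140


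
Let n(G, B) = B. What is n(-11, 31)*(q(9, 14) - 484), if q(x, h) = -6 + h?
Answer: -14756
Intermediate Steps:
n(-11, 31)*(q(9, 14) - 484) = 31*((-6 + 14) - 484) = 31*(8 - 484) = 31*(-476) = -14756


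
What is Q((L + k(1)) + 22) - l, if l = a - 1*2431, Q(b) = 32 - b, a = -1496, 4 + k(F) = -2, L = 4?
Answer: 3939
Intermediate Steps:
k(F) = -6 (k(F) = -4 - 2 = -6)
l = -3927 (l = -1496 - 1*2431 = -1496 - 2431 = -3927)
Q((L + k(1)) + 22) - l = (32 - ((4 - 6) + 22)) - 1*(-3927) = (32 - (-2 + 22)) + 3927 = (32 - 1*20) + 3927 = (32 - 20) + 3927 = 12 + 3927 = 3939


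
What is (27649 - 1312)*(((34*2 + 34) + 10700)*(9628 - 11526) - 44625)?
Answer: -541141624677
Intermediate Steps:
(27649 - 1312)*(((34*2 + 34) + 10700)*(9628 - 11526) - 44625) = 26337*(((68 + 34) + 10700)*(-1898) - 44625) = 26337*((102 + 10700)*(-1898) - 44625) = 26337*(10802*(-1898) - 44625) = 26337*(-20502196 - 44625) = 26337*(-20546821) = -541141624677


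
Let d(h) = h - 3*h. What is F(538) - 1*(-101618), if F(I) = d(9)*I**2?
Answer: -5108374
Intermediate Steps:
d(h) = -2*h
F(I) = -18*I**2 (F(I) = (-2*9)*I**2 = -18*I**2)
F(538) - 1*(-101618) = -18*538**2 - 1*(-101618) = -18*289444 + 101618 = -5209992 + 101618 = -5108374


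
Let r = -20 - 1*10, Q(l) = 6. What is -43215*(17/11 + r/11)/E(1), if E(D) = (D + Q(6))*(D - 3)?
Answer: -561795/154 ≈ -3648.0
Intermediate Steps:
r = -30 (r = -20 - 10 = -30)
E(D) = (-3 + D)*(6 + D) (E(D) = (D + 6)*(D - 3) = (6 + D)*(-3 + D) = (-3 + D)*(6 + D))
-43215*(17/11 + r/11)/E(1) = -43215*(-13/(11*(-18 + 1² + 3*1))) = -43215*(-13/(11*(-18 + 1 + 3))) = -43215/((11*(-1/13))*(-14)) = -43215/((-11/13*(-14))) = -43215/154/13 = -43215*13/154 = -561795/154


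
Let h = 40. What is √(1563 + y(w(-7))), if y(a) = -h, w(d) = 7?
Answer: √1523 ≈ 39.026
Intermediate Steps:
y(a) = -40 (y(a) = -1*40 = -40)
√(1563 + y(w(-7))) = √(1563 - 40) = √1523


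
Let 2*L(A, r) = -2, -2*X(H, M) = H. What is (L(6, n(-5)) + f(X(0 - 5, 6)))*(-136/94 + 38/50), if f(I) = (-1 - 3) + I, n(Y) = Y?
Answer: 807/470 ≈ 1.7170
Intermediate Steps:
X(H, M) = -H/2
L(A, r) = -1 (L(A, r) = (1/2)*(-2) = -1)
f(I) = -4 + I
(L(6, n(-5)) + f(X(0 - 5, 6)))*(-136/94 + 38/50) = (-1 + (-4 - (0 - 5)/2))*(-136/94 + 38/50) = (-1 + (-4 - 1/2*(-5)))*(-136*1/94 + 38*(1/50)) = (-1 + (-4 + 5/2))*(-68/47 + 19/25) = (-1 - 3/2)*(-807/1175) = -5/2*(-807/1175) = 807/470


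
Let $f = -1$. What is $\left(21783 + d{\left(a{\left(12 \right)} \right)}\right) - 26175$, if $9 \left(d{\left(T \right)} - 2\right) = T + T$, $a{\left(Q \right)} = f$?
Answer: $- \frac{39512}{9} \approx -4390.2$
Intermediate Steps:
$a{\left(Q \right)} = -1$
$d{\left(T \right)} = 2 + \frac{2 T}{9}$ ($d{\left(T \right)} = 2 + \frac{T + T}{9} = 2 + \frac{2 T}{9}$)
$\left(21783 + d{\left(a{\left(12 \right)} \right)}\right) - 26175 = \left(21783 + \left(2 + \frac{2}{9} \left(-1\right)\right)\right) - 26175 = \left(21783 + \left(2 - \frac{2}{9}\right)\right) - 26175 = \left(21783 + \frac{16}{9}\right) - 26175 = \frac{196063}{9} - 26175 = - \frac{39512}{9}$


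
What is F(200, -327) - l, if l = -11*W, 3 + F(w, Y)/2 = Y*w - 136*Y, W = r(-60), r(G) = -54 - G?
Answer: -41796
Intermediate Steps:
W = 6 (W = -54 - 1*(-60) = -54 + 60 = 6)
F(w, Y) = -6 - 272*Y + 2*Y*w (F(w, Y) = -6 + 2*(Y*w - 136*Y) = -6 + 2*(-136*Y + Y*w) = -6 + (-272*Y + 2*Y*w) = -6 - 272*Y + 2*Y*w)
l = -66 (l = -11*6 = -66)
F(200, -327) - l = (-6 - 272*(-327) + 2*(-327)*200) - 1*(-66) = (-6 + 88944 - 130800) + 66 = -41862 + 66 = -41796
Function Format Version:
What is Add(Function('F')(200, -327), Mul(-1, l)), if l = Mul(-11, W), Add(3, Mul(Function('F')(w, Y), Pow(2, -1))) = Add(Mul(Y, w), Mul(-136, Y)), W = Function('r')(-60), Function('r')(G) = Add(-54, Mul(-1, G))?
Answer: -41796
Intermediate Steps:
W = 6 (W = Add(-54, Mul(-1, -60)) = Add(-54, 60) = 6)
Function('F')(w, Y) = Add(-6, Mul(-272, Y), Mul(2, Y, w)) (Function('F')(w, Y) = Add(-6, Mul(2, Add(Mul(Y, w), Mul(-136, Y)))) = Add(-6, Mul(2, Add(Mul(-136, Y), Mul(Y, w)))) = Add(-6, Add(Mul(-272, Y), Mul(2, Y, w))) = Add(-6, Mul(-272, Y), Mul(2, Y, w)))
l = -66 (l = Mul(-11, 6) = -66)
Add(Function('F')(200, -327), Mul(-1, l)) = Add(Add(-6, Mul(-272, -327), Mul(2, -327, 200)), Mul(-1, -66)) = Add(Add(-6, 88944, -130800), 66) = Add(-41862, 66) = -41796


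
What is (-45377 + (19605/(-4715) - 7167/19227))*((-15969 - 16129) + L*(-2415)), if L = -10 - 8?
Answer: -3119018540180580/6043687 ≈ -5.1608e+8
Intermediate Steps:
L = -18
(-45377 + (19605/(-4715) - 7167/19227))*((-15969 - 16129) + L*(-2415)) = (-45377 + (19605/(-4715) - 7167/19227))*((-15969 - 16129) - 18*(-2415)) = (-45377 + (19605*(-1/4715) - 7167*1/19227))*(-32098 + 43470) = (-45377 + (-3921/943 - 2389/6409))*11372 = (-45377 - 27382516/6043687)*11372 = -274271767515/6043687*11372 = -3119018540180580/6043687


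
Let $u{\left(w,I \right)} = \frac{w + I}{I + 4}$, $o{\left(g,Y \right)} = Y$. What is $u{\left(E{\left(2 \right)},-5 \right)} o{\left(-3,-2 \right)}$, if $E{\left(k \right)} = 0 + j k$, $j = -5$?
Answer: $-30$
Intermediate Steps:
$E{\left(k \right)} = - 5 k$ ($E{\left(k \right)} = 0 - 5 k = - 5 k$)
$u{\left(w,I \right)} = \frac{I + w}{4 + I}$
$u{\left(E{\left(2 \right)},-5 \right)} o{\left(-3,-2 \right)} = \frac{-5 - 10}{4 - 5} \left(-2\right) = \frac{-5 - 10}{-1} \left(-2\right) = \left(-1\right) \left(-15\right) \left(-2\right) = 15 \left(-2\right) = -30$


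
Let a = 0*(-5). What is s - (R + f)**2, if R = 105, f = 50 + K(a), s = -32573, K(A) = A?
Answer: -56598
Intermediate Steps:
a = 0
f = 50 (f = 50 + 0 = 50)
s - (R + f)**2 = -32573 - (105 + 50)**2 = -32573 - 1*155**2 = -32573 - 1*24025 = -32573 - 24025 = -56598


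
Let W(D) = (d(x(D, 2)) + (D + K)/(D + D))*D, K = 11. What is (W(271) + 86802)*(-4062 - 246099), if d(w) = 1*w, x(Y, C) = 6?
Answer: -22156509609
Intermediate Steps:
d(w) = w
W(D) = D*(6 + (11 + D)/(2*D)) (W(D) = (6 + (D + 11)/(D + D))*D = (6 + (11 + D)/((2*D)))*D = (6 + (11 + D)*(1/(2*D)))*D = (6 + (11 + D)/(2*D))*D = D*(6 + (11 + D)/(2*D)))
(W(271) + 86802)*(-4062 - 246099) = ((11/2 + (13/2)*271) + 86802)*(-4062 - 246099) = ((11/2 + 3523/2) + 86802)*(-250161) = (1767 + 86802)*(-250161) = 88569*(-250161) = -22156509609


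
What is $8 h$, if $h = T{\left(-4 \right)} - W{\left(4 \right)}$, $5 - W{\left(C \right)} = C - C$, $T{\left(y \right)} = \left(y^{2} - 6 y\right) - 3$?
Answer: $256$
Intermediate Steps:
$T{\left(y \right)} = -3 + y^{2} - 6 y$
$W{\left(C \right)} = 5$ ($W{\left(C \right)} = 5 - \left(C - C\right) = 5 - 0 = 5 + 0 = 5$)
$h = 32$ ($h = \left(-3 + \left(-4\right)^{2} - -24\right) - 5 = \left(-3 + 16 + 24\right) - 5 = 37 - 5 = 32$)
$8 h = 8 \cdot 32 = 256$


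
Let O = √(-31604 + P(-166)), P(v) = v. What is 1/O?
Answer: -I*√3530/10590 ≈ -0.0056104*I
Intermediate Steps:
O = 3*I*√3530 (O = √(-31604 - 166) = √(-31770) = 3*I*√3530 ≈ 178.24*I)
1/O = 1/(3*I*√3530) = -I*√3530/10590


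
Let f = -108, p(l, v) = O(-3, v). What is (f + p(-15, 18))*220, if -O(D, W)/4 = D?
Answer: -21120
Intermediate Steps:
O(D, W) = -4*D
p(l, v) = 12 (p(l, v) = -4*(-3) = 12)
(f + p(-15, 18))*220 = (-108 + 12)*220 = -96*220 = -21120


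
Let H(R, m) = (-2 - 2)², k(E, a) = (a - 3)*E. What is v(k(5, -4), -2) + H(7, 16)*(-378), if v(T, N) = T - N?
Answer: -6081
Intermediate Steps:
k(E, a) = E*(-3 + a) (k(E, a) = (-3 + a)*E = E*(-3 + a))
H(R, m) = 16 (H(R, m) = (-4)² = 16)
v(k(5, -4), -2) + H(7, 16)*(-378) = (5*(-3 - 4) - 1*(-2)) + 16*(-378) = (5*(-7) + 2) - 6048 = (-35 + 2) - 6048 = -33 - 6048 = -6081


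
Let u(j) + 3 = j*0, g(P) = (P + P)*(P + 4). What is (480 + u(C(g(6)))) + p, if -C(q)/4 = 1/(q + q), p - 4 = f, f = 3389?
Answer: 3870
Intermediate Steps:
p = 3393 (p = 4 + 3389 = 3393)
g(P) = 2*P*(4 + P) (g(P) = (2*P)*(4 + P) = 2*P*(4 + P))
C(q) = -2/q (C(q) = -4/(q + q) = -4*1/(2*q) = -2/q)
u(j) = -3 (u(j) = -3 + j*0 = -3 + 0 = -3)
(480 + u(C(g(6)))) + p = (480 - 3) + 3393 = 477 + 3393 = 3870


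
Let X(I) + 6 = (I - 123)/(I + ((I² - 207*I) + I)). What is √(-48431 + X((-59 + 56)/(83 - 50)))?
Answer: I*√15409716006/564 ≈ 220.1*I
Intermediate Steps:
X(I) = -6 + (-123 + I)/(I² - 205*I) (X(I) = -6 + (I - 123)/(I + ((I² - 207*I) + I)) = -6 + (-123 + I)/(I + (I² - 206*I)) = -6 + (-123 + I)/(I² - 205*I))
√(-48431 + X((-59 + 56)/(83 - 50))) = √(-48431 + (-123 - 6*(-59 + 56)²/(83 - 50)² + 1231*((-59 + 56)/(83 - 50)))/((((-59 + 56)/(83 - 50)))*(-205 + (-59 + 56)/(83 - 50)))) = √(-48431 + (-123 - 6*(-3/33)² + 1231*(-3/33))/(((-3/33))*(-205 - 3/33))) = √(-48431 + (-123 - 6*(-3*1/33)² + 1231*(-3*1/33))/(((-3*1/33))*(-205 - 3*1/33))) = √(-48431 + (-123 - 6*(-1/11)² + 1231*(-1/11))/((-1/11)*(-205 - 1/11))) = √(-48431 - 11*(-123 - 6*1/121 - 1231/11)/(-2256/11)) = √(-48431 - 11*(-11/2256)*(-123 - 6/121 - 1231/11)) = √(-48431 - 11*(-11/2256)*(-28430/121)) = √(-48431 - 14215/1128) = √(-54644383/1128) = I*√15409716006/564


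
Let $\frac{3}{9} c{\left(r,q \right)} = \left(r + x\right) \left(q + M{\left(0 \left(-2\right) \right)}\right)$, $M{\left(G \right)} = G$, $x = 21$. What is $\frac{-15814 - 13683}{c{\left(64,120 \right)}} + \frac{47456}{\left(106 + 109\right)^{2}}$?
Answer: $\frac{3546191}{56579400} \approx 0.062676$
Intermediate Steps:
$c{\left(r,q \right)} = 3 q \left(21 + r\right)$ ($c{\left(r,q \right)} = 3 \left(r + 21\right) \left(q + 0 \left(-2\right)\right) = 3 \left(21 + r\right) \left(q + 0\right) = 3 \left(21 + r\right) q = 3 q \left(21 + r\right)$)
$\frac{-15814 - 13683}{c{\left(64,120 \right)}} + \frac{47456}{\left(106 + 109\right)^{2}} = \frac{-15814 - 13683}{3 \cdot 120 \left(21 + 64\right)} + \frac{47456}{\left(106 + 109\right)^{2}} = - \frac{29497}{3 \cdot 120 \cdot 85} + \frac{47456}{215^{2}} = - \frac{29497}{30600} + \frac{47456}{46225} = \frac{3546191}{56579400}$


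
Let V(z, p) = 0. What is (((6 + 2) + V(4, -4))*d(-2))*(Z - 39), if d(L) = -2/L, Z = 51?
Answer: 96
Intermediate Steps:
(((6 + 2) + V(4, -4))*d(-2))*(Z - 39) = (((6 + 2) + 0)*(-2/(-2)))*(51 - 39) = ((8 + 0)*(-2*(-1/2)))*12 = (8*1)*12 = 8*12 = 96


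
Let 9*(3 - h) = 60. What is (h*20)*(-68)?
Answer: 14960/3 ≈ 4986.7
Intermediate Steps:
h = -11/3 (h = 3 - ⅑*60 = 3 - 20/3 = -11/3 ≈ -3.6667)
(h*20)*(-68) = -11/3*20*(-68) = -220/3*(-68) = 14960/3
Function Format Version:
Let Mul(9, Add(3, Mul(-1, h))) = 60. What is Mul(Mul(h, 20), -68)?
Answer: Rational(14960, 3) ≈ 4986.7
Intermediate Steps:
h = Rational(-11, 3) (h = Add(3, Mul(Rational(-1, 9), 60)) = Add(3, Rational(-20, 3)) = Rational(-11, 3) ≈ -3.6667)
Mul(Mul(h, 20), -68) = Mul(Mul(Rational(-11, 3), 20), -68) = Mul(Rational(-220, 3), -68) = Rational(14960, 3)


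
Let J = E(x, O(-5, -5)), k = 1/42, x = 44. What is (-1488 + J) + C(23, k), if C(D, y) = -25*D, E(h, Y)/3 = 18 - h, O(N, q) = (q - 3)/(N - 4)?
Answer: -2141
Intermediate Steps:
O(N, q) = (-3 + q)/(-4 + N)
E(h, Y) = 54 - 3*h (E(h, Y) = 3*(18 - h) = 54 - 3*h)
k = 1/42 ≈ 0.023810
J = -78 (J = 54 - 3*44 = 54 - 132 = -78)
(-1488 + J) + C(23, k) = (-1488 - 78) - 25*23 = -1566 - 575 = -2141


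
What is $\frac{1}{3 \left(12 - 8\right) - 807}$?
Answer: $- \frac{1}{795} \approx -0.0012579$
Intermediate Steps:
$\frac{1}{3 \left(12 - 8\right) - 807} = \frac{1}{3 \cdot 4 - 807} = \frac{1}{12 - 807} = \frac{1}{-795} = - \frac{1}{795}$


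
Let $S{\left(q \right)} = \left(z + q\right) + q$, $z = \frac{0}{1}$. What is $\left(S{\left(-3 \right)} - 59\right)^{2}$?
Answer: $4225$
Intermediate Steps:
$z = 0$ ($z = 0 \cdot 1 = 0$)
$S{\left(q \right)} = 2 q$ ($S{\left(q \right)} = \left(0 + q\right) + q = q + q = 2 q$)
$\left(S{\left(-3 \right)} - 59\right)^{2} = \left(2 \left(-3\right) - 59\right)^{2} = \left(-6 - 59\right)^{2} = \left(-65\right)^{2} = 4225$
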